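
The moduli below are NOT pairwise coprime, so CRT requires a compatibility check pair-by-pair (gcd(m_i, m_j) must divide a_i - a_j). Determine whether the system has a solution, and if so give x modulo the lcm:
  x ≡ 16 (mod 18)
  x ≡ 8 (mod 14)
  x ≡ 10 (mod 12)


Moduli 18, 14, 12 are not pairwise coprime, so CRT works modulo lcm(m_i) when all pairwise compatibility conditions hold.
Pairwise compatibility: gcd(m_i, m_j) must divide a_i - a_j for every pair.
Merge one congruence at a time:
  Start: x ≡ 16 (mod 18).
  Combine with x ≡ 8 (mod 14): gcd(18, 14) = 2; 8 - 16 = -8, which IS divisible by 2, so compatible.
    Write x = 16 + 18·t and substitute into x ≡ 8 (mod 14): 18·t ≡ 8 − 16 = -8 (mod 14).
    Divide the congruence (and modulus) by g = 2: 9·t ≡ -4 (mod 7).
    Reduce coefficients mod 7: 2·t ≡ 3 (mod 7).
    The inverse of 2 mod 7 is 4 (since 2·4 = 8 = 1·7 + 1), so t ≡ 4·3 = 12 ≡ 5 (mod 7).
    Then x = 16 + 18·5 = 106, valid modulo lcm(18, 14) = 126: x ≡ 106 (mod 126).
  Combine with x ≡ 10 (mod 12): gcd(126, 12) = 6; 10 - 106 = -96, which IS divisible by 6, so compatible.
    Write x = 106 + 126·t and substitute into x ≡ 10 (mod 12): 126·t ≡ 10 − 106 = -96 (mod 12).
    Divide the congruence (and modulus) by g = 6: 21·t ≡ -16 (mod 2).
    Reduce coefficients mod 2: 1·t ≡ 0 (mod 2).
    So t ≡ 0 (mod 2).
    Then x = 106 + 126·0 = 106, valid modulo lcm(126, 12) = 252: x ≡ 106 (mod 252).
Verify: 106 mod 18 = 16, 106 mod 14 = 8, 106 mod 12 = 10.

x ≡ 106 (mod 252).


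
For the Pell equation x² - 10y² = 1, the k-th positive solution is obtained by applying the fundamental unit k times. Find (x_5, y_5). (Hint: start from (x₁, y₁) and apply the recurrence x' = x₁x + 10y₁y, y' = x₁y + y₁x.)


Step 1: Find the fundamental solution (x₁, y₁) of x² - 10y² = 1.
  Expand √10 as a continued fraction. a₀ = ⌊√10⌋ = 3; iterate m_{k+1} = d_k·a_k − m_k, d_{k+1} = (10 − m_{k+1}²)/d_k, a_{k+1} = ⌊(a₀ + m_{k+1})/d_{k+1}⌋ (starting m₀ = 0, d₀ = 1), with convergents p_k = a_k·p_{k-1} + p_{k-2}, q_k = a_k·q_{k-1} + q_{k-2} (p₋₁ = 1, q₋₁ = 0):
  k = 0: a₀ = 3; p₀/q₀ = 3/1; p₀² − 10·q₀² = 9 − 10 = -1.
  k = 1: m = 3, d = 1, a = ⌊(3 + 3)/1⌋ = 6; p/q = (6·3 + 1)/(6·1 + 0) = 19/6; p² − 10·q² = 361 − 360 = 1.
  The first convergent with p² − 10·q² = 1 gives the fundamental solution (x₁, y₁) = (19, 6).
Step 2: Apply the recurrence (x_{n+1}, y_{n+1}) = (x₁x_n + 10y₁y_n, x₁y_n + y₁x_n) repeatedly.
  From (x_1, y_1) = (19, 6): x_2 = 19·19 + 10·6·6 = 721; y_2 = 19·6 + 6·19 = 228.
  From (x_2, y_2) = (721, 228): x_3 = 19·721 + 10·6·228 = 27379; y_3 = 19·228 + 6·721 = 8658.
  From (x_3, y_3) = (27379, 8658): x_4 = 19·27379 + 10·6·8658 = 1039681; y_4 = 19·8658 + 6·27379 = 328776.
  From (x_4, y_4) = (1039681, 328776): x_5 = 19·1039681 + 10·6·328776 = 39480499; y_5 = 19·328776 + 6·1039681 = 12484830.
Step 3: Verify x_5² - 10·y_5² = 1558709801289001 - 1558709801289000 = 1 (should be 1). ✓

(x_1, y_1) = (19, 6); (x_5, y_5) = (39480499, 12484830).


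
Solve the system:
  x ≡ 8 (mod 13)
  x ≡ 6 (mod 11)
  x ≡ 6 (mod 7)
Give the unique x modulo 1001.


Moduli 13, 11, 7 are pairwise coprime; by CRT there is a unique solution modulo M = 13 · 11 · 7 = 1001.
Solve pairwise, accumulating the modulus:
  Start with x ≡ 8 (mod 13).
  Combine with x ≡ 6 (mod 11): since gcd(13, 11) = 1, we get a unique residue mod 143.
    Write x = 8 + 13·t and substitute into x ≡ 6 (mod 11): 13·t ≡ 6 − 8 = -2 (mod 11).
    Reduce coefficients mod 11: 2·t ≡ 9 (mod 11).
    The inverse of 2 mod 11 is 6 (since 2·6 = 12 = 1·11 + 1), so t ≡ 6·9 = 54 ≡ 10 (mod 11).
    Then x = 8 + 13·10 = 138, valid modulo lcm(13, 11) = 143: x ≡ 138 (mod 143).
  Combine with x ≡ 6 (mod 7): since gcd(143, 7) = 1, we get a unique residue mod 1001.
    Write x = 138 + 143·t and substitute into x ≡ 6 (mod 7): 143·t ≡ 6 − 138 = -132 (mod 7).
    Reduce coefficients mod 7: 3·t ≡ 1 (mod 7).
    The inverse of 3 mod 7 is 5 (since 3·5 = 15 = 2·7 + 1), so t ≡ 5·1 = 5 ≡ 5 (mod 7).
    Then x = 138 + 143·5 = 853, valid modulo lcm(143, 7) = 1001: x ≡ 853 (mod 1001).
Verify: 853 mod 13 = 8 ✓, 853 mod 11 = 6 ✓, 853 mod 7 = 6 ✓.

x ≡ 853 (mod 1001).


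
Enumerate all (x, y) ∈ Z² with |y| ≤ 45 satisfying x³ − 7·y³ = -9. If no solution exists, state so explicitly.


The equation is x³ - 7y³ = -9. For fixed y, x³ = 7·y³ − 9, so a solution requires the RHS to be a perfect cube.
Strategy: iterate y from -45 to 45, compute RHS = 7·y³ − 9, and check whether it is a (positive or negative) perfect cube.
Check small values of y:
  y = 0: RHS = -9 is not a perfect cube.
  y = 1: RHS = -2 is not a perfect cube.
  y = -1: RHS = -16 is not a perfect cube.
  y = 2: RHS = 47 is not a perfect cube.
  y = -2: RHS = -65 is not a perfect cube.
  y = 3: RHS = 180 is not a perfect cube.
  y = -3: RHS = -198 is not a perfect cube.
Continuing the search up to |y| = 45 finds no solutions either.
No (x, y) in the scanned range satisfies the equation.

No integer solutions with |y| ≤ 45.


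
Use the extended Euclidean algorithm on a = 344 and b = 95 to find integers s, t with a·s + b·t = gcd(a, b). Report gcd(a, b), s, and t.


Euclidean algorithm on (344, 95) — divide until remainder is 0:
  344 = 3 · 95 + 59
  95 = 1 · 59 + 36
  59 = 1 · 36 + 23
  36 = 1 · 23 + 13
  23 = 1 · 13 + 10
  13 = 1 · 10 + 3
  10 = 3 · 3 + 1
  3 = 3 · 1 + 0
gcd(344, 95) = 1.
Track Bezout coefficients alongside the remainders: start with r₀ = 344 = a·1 + b·0 (s = 1, t = 0) and r₁ = 95 = a·0 + b·1 (s = 0, t = 1); each new remainder r_{k+1} = r_{k-1} − q_k·r_k inherits s_{k+1} = s_{k-1} − q_k·s_k, t_{k+1} = t_{k-1} − q_k·t_k, so r_k = a·s_k + b·t_k at every step:
  q = 3: r = 59, s = 1 − 3·0 = 1, t = 0 − 3·1 = -3  (check: 344·1 + 95·(-3) = 59)
  q = 1: r = 36, s = 0 − 1·1 = -1, t = 1 − 1·(-3) = 4  (check: 344·(-1) + 95·4 = 36)
  q = 1: r = 23, s = 1 − 1·(-1) = 2, t = -3 − 1·4 = -7  (check: 344·2 + 95·(-7) = 23)
  q = 1: r = 13, s = -1 − 1·2 = -3, t = 4 − 1·(-7) = 11  (check: 344·(-3) + 95·11 = 13)
  q = 1: r = 10, s = 2 − 1·(-3) = 5, t = -7 − 1·11 = -18  (check: 344·5 + 95·(-18) = 10)
  q = 1: r = 3, s = -3 − 1·5 = -8, t = 11 − 1·(-18) = 29  (check: 344·(-8) + 95·29 = 3)
  q = 3: r = 1, s = 5 − 3·(-8) = 29, t = -18 − 3·29 = -105  (check: 344·29 + 95·(-105) = 1)
The row with r = 1 (the gcd) gives the Bezout coefficients s = 29, t = -105.
Result: 344 · (29) + 95 · (-105) = 1.

gcd(344, 95) = 1; s = 29, t = -105 (check: 344·29 + 95·(-105) = 1).


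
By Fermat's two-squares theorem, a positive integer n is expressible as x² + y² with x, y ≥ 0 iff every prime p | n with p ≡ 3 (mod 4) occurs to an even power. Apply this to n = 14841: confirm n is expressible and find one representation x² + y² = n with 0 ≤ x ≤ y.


Step 1: Factor n = 14841 = 3^2 · 17 · 97.
Step 2: Check the mod-4 condition on each prime factor: 3 ≡ 3 (mod 4), exponent 2 (must be even); 17 ≡ 1 (mod 4), exponent 1; 97 ≡ 1 (mod 4), exponent 1.
All primes ≡ 3 (mod 4) appear to even exponent (or don't appear), so by the two-squares theorem n IS expressible as a sum of two squares.
Step 3: Build a representation. Group n = k² · m with k = 3 and m = 17 · 97 = 1649 (a product of primes ≡ 1 (mod 4)); a representation of m scales to one of n via (k·x)² + (k·y)² = k²(x² + y²). Each prime p ≡ 1 (mod 4) is itself a sum of two squares; find a² by testing p − a² for a perfect square:
  17: 17 − 1² = 16 = 4² ⇒ 17 = 1² + 4².
  97: 97 − 1² = 96, 97 − 2² = 93, 97 − 3² = 88, 97 − 4² = 81 = 9² ⇒ 97 = 4² + 9².
  Combine using the Brahmagupta–Fibonacci identity (a² + b²)(c² + d²) = (ac − bd)² + (ad + bc)² = (ac + bd)² + (ad − bc)²:
  17 · 97 = 1649: from (1² + 4²)(4² + 9²), take (1·4 − 4·9, 1·9 + 4·4) = (4 − 36, 9 + 16) = (-32, 25); dropping signs (only squares matter) gives (32, 25); check 32² + 25² = 1024 + 625 = 1649 ✓.
  Scale by k = 3: (3·32, 3·25) = (96, 75).
Step 4: Order so x ≤ y and verify: 75² + 96² = 5625 + 9216 = 14841 = n. ✓

n = 14841 = 75² + 96² (one valid representation with x ≤ y).


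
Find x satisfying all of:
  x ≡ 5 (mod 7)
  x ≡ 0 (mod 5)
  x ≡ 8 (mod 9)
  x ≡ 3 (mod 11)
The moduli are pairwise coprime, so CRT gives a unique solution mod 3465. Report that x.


Product of moduli M = 7 · 5 · 9 · 11 = 3465.
Merge one congruence at a time:
  Start: x ≡ 5 (mod 7).
  Combine with x ≡ 0 (mod 5); new modulus lcm = 35.
    Write x = 5 + 7·t and substitute into x ≡ 0 (mod 5): 7·t ≡ 0 − 5 = -5 (mod 5).
    Reduce coefficients mod 5: 2·t ≡ 0 (mod 5).
    The inverse of 2 mod 5 is 3 (since 2·3 = 6 = 1·5 + 1), so t ≡ 3·0 = 0 ≡ 0 (mod 5).
    Then x = 5 + 7·0 = 5, valid modulo lcm(7, 5) = 35: x ≡ 5 (mod 35).
  Combine with x ≡ 8 (mod 9); new modulus lcm = 315.
    Write x = 5 + 35·t and substitute into x ≡ 8 (mod 9): 35·t ≡ 8 − 5 = 3 (mod 9).
    Reduce coefficients mod 9: 8·t ≡ 3 (mod 9).
    The inverse of 8 mod 9 is 8 (since 8·8 = 64 = 7·9 + 1), so t ≡ 8·3 = 24 ≡ 6 (mod 9).
    Then x = 5 + 35·6 = 215, valid modulo lcm(35, 9) = 315: x ≡ 215 (mod 315).
  Combine with x ≡ 3 (mod 11); new modulus lcm = 3465.
    Write x = 215 + 315·t and substitute into x ≡ 3 (mod 11): 315·t ≡ 3 − 215 = -212 (mod 11).
    Reduce coefficients mod 11: 7·t ≡ 8 (mod 11).
    The inverse of 7 mod 11 is 8 (since 7·8 = 56 = 5·11 + 1), so t ≡ 8·8 = 64 ≡ 9 (mod 11).
    Then x = 215 + 315·9 = 3050, valid modulo lcm(315, 11) = 3465: x ≡ 3050 (mod 3465).
Verify against each original: 3050 mod 7 = 5, 3050 mod 5 = 0, 3050 mod 9 = 8, 3050 mod 11 = 3.

x ≡ 3050 (mod 3465).


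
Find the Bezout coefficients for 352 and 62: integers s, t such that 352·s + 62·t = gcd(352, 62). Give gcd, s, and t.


Euclidean algorithm on (352, 62) — divide until remainder is 0:
  352 = 5 · 62 + 42
  62 = 1 · 42 + 20
  42 = 2 · 20 + 2
  20 = 10 · 2 + 0
gcd(352, 62) = 2.
Track Bezout coefficients alongside the remainders: start with r₀ = 352 = a·1 + b·0 (s = 1, t = 0) and r₁ = 62 = a·0 + b·1 (s = 0, t = 1); each new remainder r_{k+1} = r_{k-1} − q_k·r_k inherits s_{k+1} = s_{k-1} − q_k·s_k, t_{k+1} = t_{k-1} − q_k·t_k, so r_k = a·s_k + b·t_k at every step:
  q = 5: r = 42, s = 1 − 5·0 = 1, t = 0 − 5·1 = -5  (check: 352·1 + 62·(-5) = 42)
  q = 1: r = 20, s = 0 − 1·1 = -1, t = 1 − 1·(-5) = 6  (check: 352·(-1) + 62·6 = 20)
  q = 2: r = 2, s = 1 − 2·(-1) = 3, t = -5 − 2·6 = -17  (check: 352·3 + 62·(-17) = 2)
The row with r = 2 (the gcd) gives the Bezout coefficients s = 3, t = -17.
Result: 352 · (3) + 62 · (-17) = 2.

gcd(352, 62) = 2; s = 3, t = -17 (check: 352·3 + 62·(-17) = 2).


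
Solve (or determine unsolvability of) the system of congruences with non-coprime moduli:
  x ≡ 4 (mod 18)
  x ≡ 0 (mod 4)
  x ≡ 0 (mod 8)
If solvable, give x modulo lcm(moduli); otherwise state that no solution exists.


Moduli 18, 4, 8 are not pairwise coprime, so CRT works modulo lcm(m_i) when all pairwise compatibility conditions hold.
Pairwise compatibility: gcd(m_i, m_j) must divide a_i - a_j for every pair.
Merge one congruence at a time:
  Start: x ≡ 4 (mod 18).
  Combine with x ≡ 0 (mod 4): gcd(18, 4) = 2; 0 - 4 = -4, which IS divisible by 2, so compatible.
    Write x = 4 + 18·t and substitute into x ≡ 0 (mod 4): 18·t ≡ 0 − 4 = -4 (mod 4).
    Divide the congruence (and modulus) by g = 2: 9·t ≡ -2 (mod 2).
    Reduce coefficients mod 2: 1·t ≡ 0 (mod 2).
    So t ≡ 0 (mod 2).
    Then x = 4 + 18·0 = 4, valid modulo lcm(18, 4) = 36: x ≡ 4 (mod 36).
  Combine with x ≡ 0 (mod 8): gcd(36, 8) = 4; 0 - 4 = -4, which IS divisible by 4, so compatible.
    Write x = 4 + 36·t and substitute into x ≡ 0 (mod 8): 36·t ≡ 0 − 4 = -4 (mod 8).
    Divide the congruence (and modulus) by g = 4: 9·t ≡ -1 (mod 2).
    Reduce coefficients mod 2: 1·t ≡ 1 (mod 2).
    So t ≡ 1 (mod 2).
    Then x = 4 + 36·1 = 40, valid modulo lcm(36, 8) = 72: x ≡ 40 (mod 72).
Verify: 40 mod 18 = 4, 40 mod 4 = 0, 40 mod 8 = 0.

x ≡ 40 (mod 72).


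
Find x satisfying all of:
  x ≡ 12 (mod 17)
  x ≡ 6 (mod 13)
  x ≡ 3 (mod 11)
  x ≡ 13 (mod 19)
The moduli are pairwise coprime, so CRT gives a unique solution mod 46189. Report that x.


Product of moduli M = 17 · 13 · 11 · 19 = 46189.
Merge one congruence at a time:
  Start: x ≡ 12 (mod 17).
  Combine with x ≡ 6 (mod 13); new modulus lcm = 221.
    Write x = 12 + 17·t and substitute into x ≡ 6 (mod 13): 17·t ≡ 6 − 12 = -6 (mod 13).
    Reduce coefficients mod 13: 4·t ≡ 7 (mod 13).
    The inverse of 4 mod 13 is 10 (since 4·10 = 40 = 3·13 + 1), so t ≡ 10·7 = 70 ≡ 5 (mod 13).
    Then x = 12 + 17·5 = 97, valid modulo lcm(17, 13) = 221: x ≡ 97 (mod 221).
  Combine with x ≡ 3 (mod 11); new modulus lcm = 2431.
    Write x = 97 + 221·t and substitute into x ≡ 3 (mod 11): 221·t ≡ 3 − 97 = -94 (mod 11).
    Reduce coefficients mod 11: 1·t ≡ 5 (mod 11).
    So t ≡ 5 (mod 11).
    Then x = 97 + 221·5 = 1202, valid modulo lcm(221, 11) = 2431: x ≡ 1202 (mod 2431).
  Combine with x ≡ 13 (mod 19); new modulus lcm = 46189.
    Write x = 1202 + 2431·t and substitute into x ≡ 13 (mod 19): 2431·t ≡ 13 − 1202 = -1189 (mod 19).
    Reduce coefficients mod 19: 18·t ≡ 8 (mod 19).
    The inverse of 18 mod 19 is 18 (since 18·18 = 324 = 17·19 + 1), so t ≡ 18·8 = 144 ≡ 11 (mod 19).
    Then x = 1202 + 2431·11 = 27943, valid modulo lcm(2431, 19) = 46189: x ≡ 27943 (mod 46189).
Verify against each original: 27943 mod 17 = 12, 27943 mod 13 = 6, 27943 mod 11 = 3, 27943 mod 19 = 13.

x ≡ 27943 (mod 46189).


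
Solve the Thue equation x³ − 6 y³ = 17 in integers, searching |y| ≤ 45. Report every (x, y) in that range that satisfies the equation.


The equation is x³ - 6y³ = 17. For fixed y, x³ = 6·y³ + 17, so a solution requires the RHS to be a perfect cube.
Strategy: iterate y from -45 to 45, compute RHS = 6·y³ + 17, and check whether it is a (positive or negative) perfect cube.
Check small values of y:
  y = 0: RHS = 17 is not a perfect cube.
  y = 1: RHS = 23 is not a perfect cube.
  y = -1: RHS = 11 is not a perfect cube.
  y = 2: RHS = 65 is not a perfect cube.
  y = -2: RHS = -31 is not a perfect cube.
  y = 3: RHS = 179 is not a perfect cube.
  y = -3: RHS = -145 is not a perfect cube.
Continuing the search up to |y| = 45 finds no solutions either.
No (x, y) in the scanned range satisfies the equation.

No integer solutions with |y| ≤ 45.


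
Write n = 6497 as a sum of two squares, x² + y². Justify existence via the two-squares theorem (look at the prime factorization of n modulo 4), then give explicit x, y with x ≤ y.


Step 1: Factor n = 6497 = 73 · 89.
Step 2: Check the mod-4 condition on each prime factor: 73 ≡ 1 (mod 4), exponent 1; 89 ≡ 1 (mod 4), exponent 1.
All primes ≡ 3 (mod 4) appear to even exponent (or don't appear), so by the two-squares theorem n IS expressible as a sum of two squares.
Step 3: Build a representation. Here n = 73 · 89 is a product of primes ≡ 1 (mod 4). Each prime p ≡ 1 (mod 4) is itself a sum of two squares; find a² by testing p − a² for a perfect square:
  73: 73 − 1² = 72, 73 − 2² = 69, 73 − 3² = 64 = 8² ⇒ 73 = 3² + 8².
  89: 89 − 1² = 88, 89 − 2² = 85, 89 − 3² = 80, 89 − 4² = 73, 89 − 5² = 64 = 8² ⇒ 89 = 5² + 8².
  Combine using the Brahmagupta–Fibonacci identity (a² + b²)(c² + d²) = (ac − bd)² + (ad + bc)² = (ac + bd)² + (ad − bc)²:
  73 · 89 = 6497: from (3² + 8²)(5² + 8²), take (3·5 − 8·8, 3·8 + 8·5) = (15 − 64, 24 + 40) = (-49, 64); dropping signs (only squares matter) gives (49, 64); check 49² + 64² = 2401 + 4096 = 6497 ✓.
Step 4: Order so x ≤ y and verify: 49² + 64² = 2401 + 4096 = 6497 = n. ✓

n = 6497 = 49² + 64² (one valid representation with x ≤ y).


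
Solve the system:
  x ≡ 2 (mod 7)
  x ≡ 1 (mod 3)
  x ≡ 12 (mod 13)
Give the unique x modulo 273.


Moduli 7, 3, 13 are pairwise coprime; by CRT there is a unique solution modulo M = 7 · 3 · 13 = 273.
Solve pairwise, accumulating the modulus:
  Start with x ≡ 2 (mod 7).
  Combine with x ≡ 1 (mod 3): since gcd(7, 3) = 1, we get a unique residue mod 21.
    Write x = 2 + 7·t and substitute into x ≡ 1 (mod 3): 7·t ≡ 1 − 2 = -1 (mod 3).
    Reduce coefficients mod 3: 1·t ≡ 2 (mod 3).
    So t ≡ 2 (mod 3).
    Then x = 2 + 7·2 = 16, valid modulo lcm(7, 3) = 21: x ≡ 16 (mod 21).
  Combine with x ≡ 12 (mod 13): since gcd(21, 13) = 1, we get a unique residue mod 273.
    Write x = 16 + 21·t and substitute into x ≡ 12 (mod 13): 21·t ≡ 12 − 16 = -4 (mod 13).
    Reduce coefficients mod 13: 8·t ≡ 9 (mod 13).
    The inverse of 8 mod 13 is 5 (since 8·5 = 40 = 3·13 + 1), so t ≡ 5·9 = 45 ≡ 6 (mod 13).
    Then x = 16 + 21·6 = 142, valid modulo lcm(21, 13) = 273: x ≡ 142 (mod 273).
Verify: 142 mod 7 = 2 ✓, 142 mod 3 = 1 ✓, 142 mod 13 = 12 ✓.

x ≡ 142 (mod 273).


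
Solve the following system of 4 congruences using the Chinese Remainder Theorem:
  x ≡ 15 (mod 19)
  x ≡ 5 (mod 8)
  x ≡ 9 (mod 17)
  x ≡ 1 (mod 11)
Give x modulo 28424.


Product of moduli M = 19 · 8 · 17 · 11 = 28424.
Merge one congruence at a time:
  Start: x ≡ 15 (mod 19).
  Combine with x ≡ 5 (mod 8); new modulus lcm = 152.
    Write x = 15 + 19·t and substitute into x ≡ 5 (mod 8): 19·t ≡ 5 − 15 = -10 (mod 8).
    Reduce coefficients mod 8: 3·t ≡ 6 (mod 8).
    The inverse of 3 mod 8 is 3 (since 3·3 = 9 = 1·8 + 1), so t ≡ 3·6 = 18 ≡ 2 (mod 8).
    Then x = 15 + 19·2 = 53, valid modulo lcm(19, 8) = 152: x ≡ 53 (mod 152).
  Combine with x ≡ 9 (mod 17); new modulus lcm = 2584.
    Write x = 53 + 152·t and substitute into x ≡ 9 (mod 17): 152·t ≡ 9 − 53 = -44 (mod 17).
    Reduce coefficients mod 17: 16·t ≡ 7 (mod 17).
    The inverse of 16 mod 17 is 16 (since 16·16 = 256 = 15·17 + 1), so t ≡ 16·7 = 112 ≡ 10 (mod 17).
    Then x = 53 + 152·10 = 1573, valid modulo lcm(152, 17) = 2584: x ≡ 1573 (mod 2584).
  Combine with x ≡ 1 (mod 11); new modulus lcm = 28424.
    Write x = 1573 + 2584·t and substitute into x ≡ 1 (mod 11): 2584·t ≡ 1 − 1573 = -1572 (mod 11).
    Reduce coefficients mod 11: 10·t ≡ 1 (mod 11).
    The inverse of 10 mod 11 is 10 (since 10·10 = 100 = 9·11 + 1), so t ≡ 10·1 = 10 ≡ 10 (mod 11).
    Then x = 1573 + 2584·10 = 27413, valid modulo lcm(2584, 11) = 28424: x ≡ 27413 (mod 28424).
Verify against each original: 27413 mod 19 = 15, 27413 mod 8 = 5, 27413 mod 17 = 9, 27413 mod 11 = 1.

x ≡ 27413 (mod 28424).


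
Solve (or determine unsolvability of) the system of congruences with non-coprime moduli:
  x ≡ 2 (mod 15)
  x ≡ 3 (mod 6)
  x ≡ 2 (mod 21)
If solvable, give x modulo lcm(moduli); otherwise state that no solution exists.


Moduli 15, 6, 21 are not pairwise coprime, so CRT works modulo lcm(m_i) when all pairwise compatibility conditions hold.
Pairwise compatibility: gcd(m_i, m_j) must divide a_i - a_j for every pair.
Merge one congruence at a time:
  Start: x ≡ 2 (mod 15).
  Combine with x ≡ 3 (mod 6): gcd(15, 6) = 3, and 3 - 2 = 1 is NOT divisible by 3.
    ⇒ system is inconsistent (no integer solution).

No solution (the system is inconsistent).


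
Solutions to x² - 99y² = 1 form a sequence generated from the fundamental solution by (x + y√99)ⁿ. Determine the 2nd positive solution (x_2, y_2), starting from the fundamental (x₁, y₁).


Step 1: Find the fundamental solution (x₁, y₁) of x² - 99y² = 1.
  Expand √99 as a continued fraction. a₀ = ⌊√99⌋ = 9; iterate m_{k+1} = d_k·a_k − m_k, d_{k+1} = (99 − m_{k+1}²)/d_k, a_{k+1} = ⌊(a₀ + m_{k+1})/d_{k+1}⌋ (starting m₀ = 0, d₀ = 1), with convergents p_k = a_k·p_{k-1} + p_{k-2}, q_k = a_k·q_{k-1} + q_{k-2} (p₋₁ = 1, q₋₁ = 0):
  k = 0: a₀ = 9; p₀/q₀ = 9/1; p₀² − 99·q₀² = 81 − 99 = -18.
  k = 1: m = 9, d = 18, a = ⌊(9 + 9)/18⌋ = 1; p/q = (1·9 + 1)/(1·1 + 0) = 10/1; p² − 99·q² = 100 − 99 = 1.
  The first convergent with p² − 99·q² = 1 gives the fundamental solution (x₁, y₁) = (10, 1).
Step 2: Apply the recurrence (x_{n+1}, y_{n+1}) = (x₁x_n + 99y₁y_n, x₁y_n + y₁x_n) repeatedly.
  From (x_1, y_1) = (10, 1): x_2 = 10·10 + 99·1·1 = 199; y_2 = 10·1 + 1·10 = 20.
Step 3: Verify x_2² - 99·y_2² = 39601 - 39600 = 1 (should be 1). ✓

(x_1, y_1) = (10, 1); (x_2, y_2) = (199, 20).


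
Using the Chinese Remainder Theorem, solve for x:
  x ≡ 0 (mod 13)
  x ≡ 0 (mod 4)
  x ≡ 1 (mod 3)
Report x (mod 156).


Moduli 13, 4, 3 are pairwise coprime; by CRT there is a unique solution modulo M = 13 · 4 · 3 = 156.
Solve pairwise, accumulating the modulus:
  Start with x ≡ 0 (mod 13).
  Combine with x ≡ 0 (mod 4): since gcd(13, 4) = 1, we get a unique residue mod 52.
    Write x = 0 + 13·t and substitute into x ≡ 0 (mod 4): 13·t ≡ 0 − 0 = 0 (mod 4).
    Reduce coefficients mod 4: 1·t ≡ 0 (mod 4).
    So t ≡ 0 (mod 4).
    Then x = 0 + 13·0 = 0, valid modulo lcm(13, 4) = 52: x ≡ 0 (mod 52).
  Combine with x ≡ 1 (mod 3): since gcd(52, 3) = 1, we get a unique residue mod 156.
    Write x = 0 + 52·t and substitute into x ≡ 1 (mod 3): 52·t ≡ 1 − 0 = 1 (mod 3).
    Reduce coefficients mod 3: 1·t ≡ 1 (mod 3).
    So t ≡ 1 (mod 3).
    Then x = 0 + 52·1 = 52, valid modulo lcm(52, 3) = 156: x ≡ 52 (mod 156).
Verify: 52 mod 13 = 0 ✓, 52 mod 4 = 0 ✓, 52 mod 3 = 1 ✓.

x ≡ 52 (mod 156).


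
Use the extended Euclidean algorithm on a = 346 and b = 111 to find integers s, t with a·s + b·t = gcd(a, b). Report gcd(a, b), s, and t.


Euclidean algorithm on (346, 111) — divide until remainder is 0:
  346 = 3 · 111 + 13
  111 = 8 · 13 + 7
  13 = 1 · 7 + 6
  7 = 1 · 6 + 1
  6 = 6 · 1 + 0
gcd(346, 111) = 1.
Track Bezout coefficients alongside the remainders: start with r₀ = 346 = a·1 + b·0 (s = 1, t = 0) and r₁ = 111 = a·0 + b·1 (s = 0, t = 1); each new remainder r_{k+1} = r_{k-1} − q_k·r_k inherits s_{k+1} = s_{k-1} − q_k·s_k, t_{k+1} = t_{k-1} − q_k·t_k, so r_k = a·s_k + b·t_k at every step:
  q = 3: r = 13, s = 1 − 3·0 = 1, t = 0 − 3·1 = -3  (check: 346·1 + 111·(-3) = 13)
  q = 8: r = 7, s = 0 − 8·1 = -8, t = 1 − 8·(-3) = 25  (check: 346·(-8) + 111·25 = 7)
  q = 1: r = 6, s = 1 − 1·(-8) = 9, t = -3 − 1·25 = -28  (check: 346·9 + 111·(-28) = 6)
  q = 1: r = 1, s = -8 − 1·9 = -17, t = 25 − 1·(-28) = 53  (check: 346·(-17) + 111·53 = 1)
The row with r = 1 (the gcd) gives the Bezout coefficients s = -17, t = 53.
Result: 346 · (-17) + 111 · (53) = 1.

gcd(346, 111) = 1; s = -17, t = 53 (check: 346·(-17) + 111·53 = 1).


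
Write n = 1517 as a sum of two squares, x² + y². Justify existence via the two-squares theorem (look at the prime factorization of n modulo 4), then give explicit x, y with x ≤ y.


Step 1: Factor n = 1517 = 37 · 41.
Step 2: Check the mod-4 condition on each prime factor: 37 ≡ 1 (mod 4), exponent 1; 41 ≡ 1 (mod 4), exponent 1.
All primes ≡ 3 (mod 4) appear to even exponent (or don't appear), so by the two-squares theorem n IS expressible as a sum of two squares.
Step 3: Build a representation. Here n = 37 · 41 is a product of primes ≡ 1 (mod 4). Each prime p ≡ 1 (mod 4) is itself a sum of two squares; find a² by testing p − a² for a perfect square:
  37: 37 − 1² = 36 = 6² ⇒ 37 = 1² + 6².
  41: 41 − 1² = 40, 41 − 2² = 37, 41 − 3² = 32, 41 − 4² = 25 = 5² ⇒ 41 = 4² + 5².
  Combine using the Brahmagupta–Fibonacci identity (a² + b²)(c² + d²) = (ac − bd)² + (ad + bc)² = (ac + bd)² + (ad − bc)²:
  37 · 41 = 1517: from (1² + 6²)(4² + 5²), take (1·4 − 6·5, 1·5 + 6·4) = (4 − 30, 5 + 24) = (-26, 29); dropping signs (only squares matter) gives (26, 29); check 26² + 29² = 676 + 841 = 1517 ✓.
Step 4: Order so x ≤ y and verify: 26² + 29² = 676 + 841 = 1517 = n. ✓

n = 1517 = 26² + 29² (one valid representation with x ≤ y).


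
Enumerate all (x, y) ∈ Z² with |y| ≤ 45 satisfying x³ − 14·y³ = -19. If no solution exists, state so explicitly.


The equation is x³ - 14y³ = -19. For fixed y, x³ = 14·y³ − 19, so a solution requires the RHS to be a perfect cube.
Strategy: iterate y from -45 to 45, compute RHS = 14·y³ − 19, and check whether it is a (positive or negative) perfect cube.
Check small values of y:
  y = 0: RHS = -19 is not a perfect cube.
  y = 1: RHS = -5 is not a perfect cube.
  y = -1: RHS = -33 is not a perfect cube.
  y = 2: RHS = 93 is not a perfect cube.
  y = -2: RHS = -131 is not a perfect cube.
  y = 3: RHS = 359 is not a perfect cube.
  y = -3: RHS = -397 is not a perfect cube.
Continuing the search up to |y| = 45 finds no solutions either.
No (x, y) in the scanned range satisfies the equation.

No integer solutions with |y| ≤ 45.


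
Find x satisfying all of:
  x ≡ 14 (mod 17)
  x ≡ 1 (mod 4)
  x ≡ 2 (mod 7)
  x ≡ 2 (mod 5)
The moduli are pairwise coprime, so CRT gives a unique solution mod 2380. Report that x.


Product of moduli M = 17 · 4 · 7 · 5 = 2380.
Merge one congruence at a time:
  Start: x ≡ 14 (mod 17).
  Combine with x ≡ 1 (mod 4); new modulus lcm = 68.
    Write x = 14 + 17·t and substitute into x ≡ 1 (mod 4): 17·t ≡ 1 − 14 = -13 (mod 4).
    Reduce coefficients mod 4: 1·t ≡ 3 (mod 4).
    So t ≡ 3 (mod 4).
    Then x = 14 + 17·3 = 65, valid modulo lcm(17, 4) = 68: x ≡ 65 (mod 68).
  Combine with x ≡ 2 (mod 7); new modulus lcm = 476.
    Write x = 65 + 68·t and substitute into x ≡ 2 (mod 7): 68·t ≡ 2 − 65 = -63 (mod 7).
    Reduce coefficients mod 7: 5·t ≡ 0 (mod 7).
    The inverse of 5 mod 7 is 3 (since 5·3 = 15 = 2·7 + 1), so t ≡ 3·0 = 0 ≡ 0 (mod 7).
    Then x = 65 + 68·0 = 65, valid modulo lcm(68, 7) = 476: x ≡ 65 (mod 476).
  Combine with x ≡ 2 (mod 5); new modulus lcm = 2380.
    Write x = 65 + 476·t and substitute into x ≡ 2 (mod 5): 476·t ≡ 2 − 65 = -63 (mod 5).
    Reduce coefficients mod 5: 1·t ≡ 2 (mod 5).
    So t ≡ 2 (mod 5).
    Then x = 65 + 476·2 = 1017, valid modulo lcm(476, 5) = 2380: x ≡ 1017 (mod 2380).
Verify against each original: 1017 mod 17 = 14, 1017 mod 4 = 1, 1017 mod 7 = 2, 1017 mod 5 = 2.

x ≡ 1017 (mod 2380).


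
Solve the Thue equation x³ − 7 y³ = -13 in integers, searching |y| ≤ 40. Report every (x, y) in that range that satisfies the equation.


The equation is x³ - 7y³ = -13. For fixed y, x³ = 7·y³ − 13, so a solution requires the RHS to be a perfect cube.
Strategy: iterate y from -40 to 40, compute RHS = 7·y³ − 13, and check whether it is a (positive or negative) perfect cube.
Check small values of y:
  y = 0: RHS = -13 is not a perfect cube.
  y = 1: RHS = -6 is not a perfect cube.
  y = -1: RHS = -20 is not a perfect cube.
  y = 2: RHS = 43 is not a perfect cube.
  y = -2: RHS = -69 is not a perfect cube.
  y = 3: RHS = 176 is not a perfect cube.
  y = -3: RHS = -202 is not a perfect cube.
Continuing the search up to |y| = 40 finds no solutions either.
No (x, y) in the scanned range satisfies the equation.

No integer solutions with |y| ≤ 40.


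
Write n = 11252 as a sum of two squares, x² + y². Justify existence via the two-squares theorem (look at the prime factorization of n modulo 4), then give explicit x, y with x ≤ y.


Step 1: Factor n = 11252 = 2^2 · 29 · 97.
Step 2: Check the mod-4 condition on each prime factor: 2 = 2 (special); 29 ≡ 1 (mod 4), exponent 1; 97 ≡ 1 (mod 4), exponent 1.
All primes ≡ 3 (mod 4) appear to even exponent (or don't appear), so by the two-squares theorem n IS expressible as a sum of two squares.
Step 3: Build a representation. Group n = k² · m with k = 2 and m = 29 · 97 = 2813 (a product of primes ≡ 1 (mod 4)); a representation of m scales to one of n via (k·x)² + (k·y)² = k²(x² + y²). Each prime p ≡ 1 (mod 4) is itself a sum of two squares; find a² by testing p − a² for a perfect square:
  29: 29 − 1² = 28, 29 − 2² = 25 = 5² ⇒ 29 = 2² + 5².
  97: 97 − 1² = 96, 97 − 2² = 93, 97 − 3² = 88, 97 − 4² = 81 = 9² ⇒ 97 = 4² + 9².
  Combine using the Brahmagupta–Fibonacci identity (a² + b²)(c² + d²) = (ac − bd)² + (ad + bc)² = (ac + bd)² + (ad − bc)²:
  29 · 97 = 2813: from (2² + 5²)(4² + 9²), take (2·4 − 5·9, 2·9 + 5·4) = (8 − 45, 18 + 20) = (-37, 38); dropping signs (only squares matter) gives (37, 38); check 37² + 38² = 1369 + 1444 = 2813 ✓.
  Scale by k = 2: (2·37, 2·38) = (74, 76).
Step 4: Order so x ≤ y and verify: 74² + 76² = 5476 + 5776 = 11252 = n. ✓

n = 11252 = 74² + 76² (one valid representation with x ≤ y).


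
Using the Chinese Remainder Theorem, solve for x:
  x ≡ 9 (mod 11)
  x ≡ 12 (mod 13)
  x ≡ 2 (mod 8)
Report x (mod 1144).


Moduli 11, 13, 8 are pairwise coprime; by CRT there is a unique solution modulo M = 11 · 13 · 8 = 1144.
Solve pairwise, accumulating the modulus:
  Start with x ≡ 9 (mod 11).
  Combine with x ≡ 12 (mod 13): since gcd(11, 13) = 1, we get a unique residue mod 143.
    Write x = 9 + 11·t and substitute into x ≡ 12 (mod 13): 11·t ≡ 12 − 9 = 3 (mod 13).
    The inverse of 11 mod 13 is 6 (since 11·6 = 66 = 5·13 + 1), so t ≡ 6·3 = 18 ≡ 5 (mod 13).
    Then x = 9 + 11·5 = 64, valid modulo lcm(11, 13) = 143: x ≡ 64 (mod 143).
  Combine with x ≡ 2 (mod 8): since gcd(143, 8) = 1, we get a unique residue mod 1144.
    Write x = 64 + 143·t and substitute into x ≡ 2 (mod 8): 143·t ≡ 2 − 64 = -62 (mod 8).
    Reduce coefficients mod 8: 7·t ≡ 2 (mod 8).
    The inverse of 7 mod 8 is 7 (since 7·7 = 49 = 6·8 + 1), so t ≡ 7·2 = 14 ≡ 6 (mod 8).
    Then x = 64 + 143·6 = 922, valid modulo lcm(143, 8) = 1144: x ≡ 922 (mod 1144).
Verify: 922 mod 11 = 9 ✓, 922 mod 13 = 12 ✓, 922 mod 8 = 2 ✓.

x ≡ 922 (mod 1144).


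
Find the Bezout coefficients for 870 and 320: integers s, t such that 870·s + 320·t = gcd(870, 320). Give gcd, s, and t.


Euclidean algorithm on (870, 320) — divide until remainder is 0:
  870 = 2 · 320 + 230
  320 = 1 · 230 + 90
  230 = 2 · 90 + 50
  90 = 1 · 50 + 40
  50 = 1 · 40 + 10
  40 = 4 · 10 + 0
gcd(870, 320) = 10.
Track Bezout coefficients alongside the remainders: start with r₀ = 870 = a·1 + b·0 (s = 1, t = 0) and r₁ = 320 = a·0 + b·1 (s = 0, t = 1); each new remainder r_{k+1} = r_{k-1} − q_k·r_k inherits s_{k+1} = s_{k-1} − q_k·s_k, t_{k+1} = t_{k-1} − q_k·t_k, so r_k = a·s_k + b·t_k at every step:
  q = 2: r = 230, s = 1 − 2·0 = 1, t = 0 − 2·1 = -2  (check: 870·1 + 320·(-2) = 230)
  q = 1: r = 90, s = 0 − 1·1 = -1, t = 1 − 1·(-2) = 3  (check: 870·(-1) + 320·3 = 90)
  q = 2: r = 50, s = 1 − 2·(-1) = 3, t = -2 − 2·3 = -8  (check: 870·3 + 320·(-8) = 50)
  q = 1: r = 40, s = -1 − 1·3 = -4, t = 3 − 1·(-8) = 11  (check: 870·(-4) + 320·11 = 40)
  q = 1: r = 10, s = 3 − 1·(-4) = 7, t = -8 − 1·11 = -19  (check: 870·7 + 320·(-19) = 10)
The row with r = 10 (the gcd) gives the Bezout coefficients s = 7, t = -19.
Result: 870 · (7) + 320 · (-19) = 10.

gcd(870, 320) = 10; s = 7, t = -19 (check: 870·7 + 320·(-19) = 10).


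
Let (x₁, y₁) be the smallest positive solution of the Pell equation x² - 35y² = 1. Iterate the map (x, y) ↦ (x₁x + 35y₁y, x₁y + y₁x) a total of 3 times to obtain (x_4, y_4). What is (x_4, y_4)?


Step 1: Find the fundamental solution (x₁, y₁) of x² - 35y² = 1.
  Expand √35 as a continued fraction. a₀ = ⌊√35⌋ = 5; iterate m_{k+1} = d_k·a_k − m_k, d_{k+1} = (35 − m_{k+1}²)/d_k, a_{k+1} = ⌊(a₀ + m_{k+1})/d_{k+1}⌋ (starting m₀ = 0, d₀ = 1), with convergents p_k = a_k·p_{k-1} + p_{k-2}, q_k = a_k·q_{k-1} + q_{k-2} (p₋₁ = 1, q₋₁ = 0):
  k = 0: a₀ = 5; p₀/q₀ = 5/1; p₀² − 35·q₀² = 25 − 35 = -10.
  k = 1: m = 5, d = 10, a = ⌊(5 + 5)/10⌋ = 1; p/q = (1·5 + 1)/(1·1 + 0) = 6/1; p² − 35·q² = 36 − 35 = 1.
  The first convergent with p² − 35·q² = 1 gives the fundamental solution (x₁, y₁) = (6, 1).
Step 2: Apply the recurrence (x_{n+1}, y_{n+1}) = (x₁x_n + 35y₁y_n, x₁y_n + y₁x_n) repeatedly.
  From (x_1, y_1) = (6, 1): x_2 = 6·6 + 35·1·1 = 71; y_2 = 6·1 + 1·6 = 12.
  From (x_2, y_2) = (71, 12): x_3 = 6·71 + 35·1·12 = 846; y_3 = 6·12 + 1·71 = 143.
  From (x_3, y_3) = (846, 143): x_4 = 6·846 + 35·1·143 = 10081; y_4 = 6·143 + 1·846 = 1704.
Step 3: Verify x_4² - 35·y_4² = 101626561 - 101626560 = 1 (should be 1). ✓

(x_1, y_1) = (6, 1); (x_4, y_4) = (10081, 1704).


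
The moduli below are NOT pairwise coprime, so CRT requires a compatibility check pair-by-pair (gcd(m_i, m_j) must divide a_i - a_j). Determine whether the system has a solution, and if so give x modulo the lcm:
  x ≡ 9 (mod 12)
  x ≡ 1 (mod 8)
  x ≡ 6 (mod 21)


Moduli 12, 8, 21 are not pairwise coprime, so CRT works modulo lcm(m_i) when all pairwise compatibility conditions hold.
Pairwise compatibility: gcd(m_i, m_j) must divide a_i - a_j for every pair.
Merge one congruence at a time:
  Start: x ≡ 9 (mod 12).
  Combine with x ≡ 1 (mod 8): gcd(12, 8) = 4; 1 - 9 = -8, which IS divisible by 4, so compatible.
    Write x = 9 + 12·t and substitute into x ≡ 1 (mod 8): 12·t ≡ 1 − 9 = -8 (mod 8).
    Divide the congruence (and modulus) by g = 4: 3·t ≡ -2 (mod 2).
    Reduce coefficients mod 2: 1·t ≡ 0 (mod 2).
    So t ≡ 0 (mod 2).
    Then x = 9 + 12·0 = 9, valid modulo lcm(12, 8) = 24: x ≡ 9 (mod 24).
  Combine with x ≡ 6 (mod 21): gcd(24, 21) = 3; 6 - 9 = -3, which IS divisible by 3, so compatible.
    Write x = 9 + 24·t and substitute into x ≡ 6 (mod 21): 24·t ≡ 6 − 9 = -3 (mod 21).
    Divide the congruence (and modulus) by g = 3: 8·t ≡ -1 (mod 7).
    Reduce coefficients mod 7: 1·t ≡ 6 (mod 7).
    So t ≡ 6 (mod 7).
    Then x = 9 + 24·6 = 153, valid modulo lcm(24, 21) = 168: x ≡ 153 (mod 168).
Verify: 153 mod 12 = 9, 153 mod 8 = 1, 153 mod 21 = 6.

x ≡ 153 (mod 168).


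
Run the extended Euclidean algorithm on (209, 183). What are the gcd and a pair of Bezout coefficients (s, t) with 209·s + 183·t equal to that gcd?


Euclidean algorithm on (209, 183) — divide until remainder is 0:
  209 = 1 · 183 + 26
  183 = 7 · 26 + 1
  26 = 26 · 1 + 0
gcd(209, 183) = 1.
Track Bezout coefficients alongside the remainders: start with r₀ = 209 = a·1 + b·0 (s = 1, t = 0) and r₁ = 183 = a·0 + b·1 (s = 0, t = 1); each new remainder r_{k+1} = r_{k-1} − q_k·r_k inherits s_{k+1} = s_{k-1} − q_k·s_k, t_{k+1} = t_{k-1} − q_k·t_k, so r_k = a·s_k + b·t_k at every step:
  q = 1: r = 26, s = 1 − 1·0 = 1, t = 0 − 1·1 = -1  (check: 209·1 + 183·(-1) = 26)
  q = 7: r = 1, s = 0 − 7·1 = -7, t = 1 − 7·(-1) = 8  (check: 209·(-7) + 183·8 = 1)
The row with r = 1 (the gcd) gives the Bezout coefficients s = -7, t = 8.
Result: 209 · (-7) + 183 · (8) = 1.

gcd(209, 183) = 1; s = -7, t = 8 (check: 209·(-7) + 183·8 = 1).


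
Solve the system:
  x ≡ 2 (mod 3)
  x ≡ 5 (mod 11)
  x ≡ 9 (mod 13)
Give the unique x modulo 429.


Moduli 3, 11, 13 are pairwise coprime; by CRT there is a unique solution modulo M = 3 · 11 · 13 = 429.
Solve pairwise, accumulating the modulus:
  Start with x ≡ 2 (mod 3).
  Combine with x ≡ 5 (mod 11): since gcd(3, 11) = 1, we get a unique residue mod 33.
    Write x = 2 + 3·t and substitute into x ≡ 5 (mod 11): 3·t ≡ 5 − 2 = 3 (mod 11).
    The inverse of 3 mod 11 is 4 (since 3·4 = 12 = 1·11 + 1), so t ≡ 4·3 = 12 ≡ 1 (mod 11).
    Then x = 2 + 3·1 = 5, valid modulo lcm(3, 11) = 33: x ≡ 5 (mod 33).
  Combine with x ≡ 9 (mod 13): since gcd(33, 13) = 1, we get a unique residue mod 429.
    Write x = 5 + 33·t and substitute into x ≡ 9 (mod 13): 33·t ≡ 9 − 5 = 4 (mod 13).
    Reduce coefficients mod 13: 7·t ≡ 4 (mod 13).
    The inverse of 7 mod 13 is 2 (since 7·2 = 14 = 1·13 + 1), so t ≡ 2·4 = 8 ≡ 8 (mod 13).
    Then x = 5 + 33·8 = 269, valid modulo lcm(33, 13) = 429: x ≡ 269 (mod 429).
Verify: 269 mod 3 = 2 ✓, 269 mod 11 = 5 ✓, 269 mod 13 = 9 ✓.

x ≡ 269 (mod 429).


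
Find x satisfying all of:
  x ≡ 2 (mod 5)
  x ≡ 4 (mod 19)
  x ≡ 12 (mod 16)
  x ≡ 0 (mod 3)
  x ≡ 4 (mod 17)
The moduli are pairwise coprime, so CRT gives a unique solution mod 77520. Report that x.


Product of moduli M = 5 · 19 · 16 · 3 · 17 = 77520.
Merge one congruence at a time:
  Start: x ≡ 2 (mod 5).
  Combine with x ≡ 4 (mod 19); new modulus lcm = 95.
    Write x = 2 + 5·t and substitute into x ≡ 4 (mod 19): 5·t ≡ 4 − 2 = 2 (mod 19).
    The inverse of 5 mod 19 is 4 (since 5·4 = 20 = 1·19 + 1), so t ≡ 4·2 = 8 ≡ 8 (mod 19).
    Then x = 2 + 5·8 = 42, valid modulo lcm(5, 19) = 95: x ≡ 42 (mod 95).
  Combine with x ≡ 12 (mod 16); new modulus lcm = 1520.
    Write x = 42 + 95·t and substitute into x ≡ 12 (mod 16): 95·t ≡ 12 − 42 = -30 (mod 16).
    Reduce coefficients mod 16: 15·t ≡ 2 (mod 16).
    The inverse of 15 mod 16 is 15 (since 15·15 = 225 = 14·16 + 1), so t ≡ 15·2 = 30 ≡ 14 (mod 16).
    Then x = 42 + 95·14 = 1372, valid modulo lcm(95, 16) = 1520: x ≡ 1372 (mod 1520).
  Combine with x ≡ 0 (mod 3); new modulus lcm = 4560.
    Write x = 1372 + 1520·t and substitute into x ≡ 0 (mod 3): 1520·t ≡ 0 − 1372 = -1372 (mod 3).
    Reduce coefficients mod 3: 2·t ≡ 2 (mod 3).
    The inverse of 2 mod 3 is 2 (since 2·2 = 4 = 1·3 + 1), so t ≡ 2·2 = 4 ≡ 1 (mod 3).
    Then x = 1372 + 1520·1 = 2892, valid modulo lcm(1520, 3) = 4560: x ≡ 2892 (mod 4560).
  Combine with x ≡ 4 (mod 17); new modulus lcm = 77520.
    Write x = 2892 + 4560·t and substitute into x ≡ 4 (mod 17): 4560·t ≡ 4 − 2892 = -2888 (mod 17).
    Reduce coefficients mod 17: 4·t ≡ 2 (mod 17).
    The inverse of 4 mod 17 is 13 (since 4·13 = 52 = 3·17 + 1), so t ≡ 13·2 = 26 ≡ 9 (mod 17).
    Then x = 2892 + 4560·9 = 43932, valid modulo lcm(4560, 17) = 77520: x ≡ 43932 (mod 77520).
Verify against each original: 43932 mod 5 = 2, 43932 mod 19 = 4, 43932 mod 16 = 12, 43932 mod 3 = 0, 43932 mod 17 = 4.

x ≡ 43932 (mod 77520).


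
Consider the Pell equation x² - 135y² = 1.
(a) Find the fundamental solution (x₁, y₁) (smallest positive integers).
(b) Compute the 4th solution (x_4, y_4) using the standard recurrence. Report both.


Step 1: Find the fundamental solution (x₁, y₁) of x² - 135y² = 1.
  Expand √135 as a continued fraction. a₀ = ⌊√135⌋ = 11; iterate m_{k+1} = d_k·a_k − m_k, d_{k+1} = (135 − m_{k+1}²)/d_k, a_{k+1} = ⌊(a₀ + m_{k+1})/d_{k+1}⌋ (starting m₀ = 0, d₀ = 1), with convergents p_k = a_k·p_{k-1} + p_{k-2}, q_k = a_k·q_{k-1} + q_{k-2} (p₋₁ = 1, q₋₁ = 0):
  k = 0: a₀ = 11; p₀/q₀ = 11/1; p₀² − 135·q₀² = 121 − 135 = -14.
  k = 1: m = 11, d = 14, a = ⌊(11 + 11)/14⌋ = 1; p/q = (1·11 + 1)/(1·1 + 0) = 12/1; p² − 135·q² = 144 − 135 = 9.
  k = 2: m = 3, d = 9, a = ⌊(11 + 3)/9⌋ = 1; p/q = (1·12 + 11)/(1·1 + 1) = 23/2; p² − 135·q² = 529 − 540 = -11.
  k = 3: m = 6, d = 11, a = ⌊(11 + 6)/11⌋ = 1; p/q = (1·23 + 12)/(1·2 + 1) = 35/3; p² − 135·q² = 1225 − 1215 = 10.
  k = 4: m = 5, d = 10, a = ⌊(11 + 5)/10⌋ = 1; p/q = (1·35 + 23)/(1·3 + 2) = 58/5; p² − 135·q² = 3364 − 3375 = -11.
  k = 5: m = 5, d = 11, a = ⌊(11 + 5)/11⌋ = 1; p/q = (1·58 + 35)/(1·5 + 3) = 93/8; p² − 135·q² = 8649 − 8640 = 9.
  k = 6: m = 6, d = 9, a = ⌊(11 + 6)/9⌋ = 1; p/q = (1·93 + 58)/(1·8 + 5) = 151/13; p² − 135·q² = 22801 − 22815 = -14.
  k = 7: m = 3, d = 14, a = ⌊(11 + 3)/14⌋ = 1; p/q = (1·151 + 93)/(1·13 + 8) = 244/21; p² − 135·q² = 59536 − 59535 = 1.
  The first convergent with p² − 135·q² = 1 gives the fundamental solution (x₁, y₁) = (244, 21).
Step 2: Apply the recurrence (x_{n+1}, y_{n+1}) = (x₁x_n + 135y₁y_n, x₁y_n + y₁x_n) repeatedly.
  From (x_1, y_1) = (244, 21): x_2 = 244·244 + 135·21·21 = 119071; y_2 = 244·21 + 21·244 = 10248.
  From (x_2, y_2) = (119071, 10248): x_3 = 244·119071 + 135·21·10248 = 58106404; y_3 = 244·10248 + 21·119071 = 5001003.
  From (x_3, y_3) = (58106404, 5001003): x_4 = 244·58106404 + 135·21·5001003 = 28355806081; y_4 = 244·5001003 + 21·58106404 = 2440479216.
Step 3: Verify x_4² - 135·y_4² = 804051738503276578561 - 804051738503276578560 = 1 (should be 1). ✓

(x_1, y_1) = (244, 21); (x_4, y_4) = (28355806081, 2440479216).
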